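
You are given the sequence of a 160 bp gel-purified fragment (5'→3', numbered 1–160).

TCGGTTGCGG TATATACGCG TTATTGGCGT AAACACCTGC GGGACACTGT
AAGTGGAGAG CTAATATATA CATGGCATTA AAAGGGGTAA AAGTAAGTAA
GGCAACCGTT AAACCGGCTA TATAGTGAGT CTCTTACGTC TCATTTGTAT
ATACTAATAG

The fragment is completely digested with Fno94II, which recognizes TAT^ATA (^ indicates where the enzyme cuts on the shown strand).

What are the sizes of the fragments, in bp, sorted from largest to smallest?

Fno94II sites (TATATA) start at positions 11, 65, 119, 148.
Fno94II cuts after base 3 of each site, so after positions 13, 67, 121, 150.
Linear molecule, 4 cuts → 5 fragments:
  1–13 → 13 bp
  14–67 → 54 bp
  68–121 → 54 bp
  122–150 → 29 bp
  151–160 → 10 bp
Sorted largest to smallest: 54, 54, 29, 13, 10 bp.

54, 54, 29, 13, 10 bp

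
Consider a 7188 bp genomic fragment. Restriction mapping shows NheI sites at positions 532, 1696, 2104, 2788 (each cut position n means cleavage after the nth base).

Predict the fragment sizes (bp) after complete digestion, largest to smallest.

4400, 1164, 684, 532, 408 bp

Linear molecule, 4 cuts → 5 fragments:
  532 − 0 = 532 bp
  1696 − 532 = 1164 bp
  2104 − 1696 = 408 bp
  2788 − 2104 = 684 bp
  7188 − 2788 = 4400 bp
Sorted largest to smallest: 4400, 1164, 684, 532, 408 bp.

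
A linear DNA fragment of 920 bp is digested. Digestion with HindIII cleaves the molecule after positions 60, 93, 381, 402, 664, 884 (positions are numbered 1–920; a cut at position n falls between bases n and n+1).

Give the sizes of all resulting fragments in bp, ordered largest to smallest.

288, 262, 220, 60, 36, 33, 21 bp

Linear molecule, 6 cuts → 7 fragments:
  60 − 0 = 60 bp
  93 − 60 = 33 bp
  381 − 93 = 288 bp
  402 − 381 = 21 bp
  664 − 402 = 262 bp
  884 − 664 = 220 bp
  920 − 884 = 36 bp
Sorted largest to smallest: 288, 262, 220, 60, 36, 33, 21 bp.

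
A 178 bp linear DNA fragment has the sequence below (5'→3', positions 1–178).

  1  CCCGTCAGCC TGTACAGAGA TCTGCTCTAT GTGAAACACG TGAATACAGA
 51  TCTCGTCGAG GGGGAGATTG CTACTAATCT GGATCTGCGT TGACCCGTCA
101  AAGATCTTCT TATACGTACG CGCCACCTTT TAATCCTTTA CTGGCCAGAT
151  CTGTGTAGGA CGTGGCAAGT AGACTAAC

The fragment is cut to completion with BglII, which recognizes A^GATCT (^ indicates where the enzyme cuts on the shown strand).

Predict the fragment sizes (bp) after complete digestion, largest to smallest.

BglII sites (AGATCT) start at positions 18, 48, 102, 147.
BglII cuts after the first base of each site, so after positions 18, 48, 102, 147.
Linear molecule, 4 cuts → 5 fragments:
  1–18 → 18 bp
  19–48 → 30 bp
  49–102 → 54 bp
  103–147 → 45 bp
  148–178 → 31 bp
Sorted largest to smallest: 54, 45, 31, 30, 18 bp.

54, 45, 31, 30, 18 bp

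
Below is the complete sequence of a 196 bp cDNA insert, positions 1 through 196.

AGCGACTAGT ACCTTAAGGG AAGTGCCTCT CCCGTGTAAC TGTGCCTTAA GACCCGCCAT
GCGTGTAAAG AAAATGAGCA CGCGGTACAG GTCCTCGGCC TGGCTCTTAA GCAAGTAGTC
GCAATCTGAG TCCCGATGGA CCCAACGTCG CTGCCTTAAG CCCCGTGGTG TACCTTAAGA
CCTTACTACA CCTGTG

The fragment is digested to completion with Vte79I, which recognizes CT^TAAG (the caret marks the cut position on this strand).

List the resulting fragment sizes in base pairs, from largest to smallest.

60, 49, 33, 21, 19, 14 bp

Vte79I sites (CTTAAG) start at positions 13, 46, 106, 155, 174.
Vte79I cuts after base 2 of each site, so after positions 14, 47, 107, 156, 175.
Linear molecule, 5 cuts → 6 fragments:
  1–14 → 14 bp
  15–47 → 33 bp
  48–107 → 60 bp
  108–156 → 49 bp
  157–175 → 19 bp
  176–196 → 21 bp
Sorted largest to smallest: 60, 49, 33, 21, 19, 14 bp.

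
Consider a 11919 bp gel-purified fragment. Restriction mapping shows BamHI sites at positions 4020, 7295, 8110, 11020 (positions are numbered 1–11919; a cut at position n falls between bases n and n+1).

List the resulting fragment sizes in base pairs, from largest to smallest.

4020, 3275, 2910, 899, 815 bp

Linear molecule, 4 cuts → 5 fragments:
  4020 − 0 = 4020 bp
  7295 − 4020 = 3275 bp
  8110 − 7295 = 815 bp
  11020 − 8110 = 2910 bp
  11919 − 11020 = 899 bp
Sorted largest to smallest: 4020, 3275, 2910, 899, 815 bp.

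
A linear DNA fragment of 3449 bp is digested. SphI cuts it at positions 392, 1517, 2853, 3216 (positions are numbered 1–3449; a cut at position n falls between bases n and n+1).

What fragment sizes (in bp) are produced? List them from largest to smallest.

Linear molecule, 4 cuts → 5 fragments:
  392 − 0 = 392 bp
  1517 − 392 = 1125 bp
  2853 − 1517 = 1336 bp
  3216 − 2853 = 363 bp
  3449 − 3216 = 233 bp
Sorted largest to smallest: 1336, 1125, 392, 363, 233 bp.

1336, 1125, 392, 363, 233 bp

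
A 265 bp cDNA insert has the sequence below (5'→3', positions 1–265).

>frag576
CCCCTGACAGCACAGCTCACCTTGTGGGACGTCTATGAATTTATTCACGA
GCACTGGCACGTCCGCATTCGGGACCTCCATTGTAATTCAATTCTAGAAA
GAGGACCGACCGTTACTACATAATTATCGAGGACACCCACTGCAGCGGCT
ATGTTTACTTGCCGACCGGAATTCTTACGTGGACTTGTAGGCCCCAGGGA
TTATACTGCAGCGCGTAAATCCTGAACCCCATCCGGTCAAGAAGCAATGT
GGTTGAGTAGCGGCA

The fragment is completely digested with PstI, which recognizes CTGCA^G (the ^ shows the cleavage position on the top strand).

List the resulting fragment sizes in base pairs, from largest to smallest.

144, 66, 55 bp

PstI sites (CTGCAG) start at positions 140, 206.
PstI cuts after base 5 of each site (before the last base), so after positions 144, 210.
Linear molecule, 2 cuts → 3 fragments:
  1–144 → 144 bp
  145–210 → 66 bp
  211–265 → 55 bp
Sorted largest to smallest: 144, 66, 55 bp.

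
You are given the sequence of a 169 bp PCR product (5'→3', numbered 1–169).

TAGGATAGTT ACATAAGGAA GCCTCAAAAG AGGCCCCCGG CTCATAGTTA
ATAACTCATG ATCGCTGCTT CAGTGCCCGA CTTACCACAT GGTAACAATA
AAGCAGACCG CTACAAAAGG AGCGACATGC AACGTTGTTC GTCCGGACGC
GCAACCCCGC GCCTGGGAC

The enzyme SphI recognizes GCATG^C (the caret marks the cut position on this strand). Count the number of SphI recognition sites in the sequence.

0

No occurrence of GCATGC is present in the sequence.
SphI does not cut: 0 sites.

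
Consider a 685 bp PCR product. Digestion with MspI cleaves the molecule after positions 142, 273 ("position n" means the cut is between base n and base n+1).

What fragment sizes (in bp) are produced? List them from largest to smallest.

Linear molecule, 2 cuts → 3 fragments:
  142 − 0 = 142 bp
  273 − 142 = 131 bp
  685 − 273 = 412 bp
Sorted largest to smallest: 412, 142, 131 bp.

412, 142, 131 bp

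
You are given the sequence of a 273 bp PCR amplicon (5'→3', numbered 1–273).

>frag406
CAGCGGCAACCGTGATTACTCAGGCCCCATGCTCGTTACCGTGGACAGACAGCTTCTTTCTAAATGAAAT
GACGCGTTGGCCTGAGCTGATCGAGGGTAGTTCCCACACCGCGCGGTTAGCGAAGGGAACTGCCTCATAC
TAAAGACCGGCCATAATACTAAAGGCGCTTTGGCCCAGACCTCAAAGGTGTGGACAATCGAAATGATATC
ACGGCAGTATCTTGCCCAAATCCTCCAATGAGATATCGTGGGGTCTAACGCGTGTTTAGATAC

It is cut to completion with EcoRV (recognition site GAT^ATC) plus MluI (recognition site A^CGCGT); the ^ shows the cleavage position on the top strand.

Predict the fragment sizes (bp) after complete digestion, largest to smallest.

EcoRV sites (GATATC) start at positions 205, 242.
EcoRV cuts after base 3 of each site, so after positions 207, 244.
MluI sites (ACGCGT) start at positions 72, 258.
MluI cuts after the first base of each site, so after positions 72, 258.
Combined cut positions: 72, 207, 244, 258.
Linear molecule, 4 cuts → 5 fragments:
  1–72 → 72 bp
  73–207 → 135 bp
  208–244 → 37 bp
  245–258 → 14 bp
  259–273 → 15 bp
Sorted largest to smallest: 135, 72, 37, 15, 14 bp.

135, 72, 37, 15, 14 bp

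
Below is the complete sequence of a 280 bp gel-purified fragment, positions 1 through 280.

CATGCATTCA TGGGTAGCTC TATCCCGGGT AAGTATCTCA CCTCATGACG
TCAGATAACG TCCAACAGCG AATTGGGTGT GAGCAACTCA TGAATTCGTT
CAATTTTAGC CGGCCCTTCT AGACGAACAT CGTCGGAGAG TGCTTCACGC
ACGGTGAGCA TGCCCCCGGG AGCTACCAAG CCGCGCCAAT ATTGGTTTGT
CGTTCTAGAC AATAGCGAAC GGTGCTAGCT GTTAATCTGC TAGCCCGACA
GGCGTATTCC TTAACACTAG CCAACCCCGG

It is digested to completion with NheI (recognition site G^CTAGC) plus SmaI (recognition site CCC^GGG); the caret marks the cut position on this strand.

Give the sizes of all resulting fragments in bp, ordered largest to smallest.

NheI sites (GCTAGC) start at positions 224, 239.
NheI cuts after the first base of each site, so after positions 224, 239.
SmaI sites (CCCGGG) start at positions 24, 165.
SmaI cuts after base 3 of each site, so after positions 26, 167.
Combined cut positions: 26, 167, 224, 239.
Linear molecule, 4 cuts → 5 fragments:
  1–26 → 26 bp
  27–167 → 141 bp
  168–224 → 57 bp
  225–239 → 15 bp
  240–280 → 41 bp
Sorted largest to smallest: 141, 57, 41, 26, 15 bp.

141, 57, 41, 26, 15 bp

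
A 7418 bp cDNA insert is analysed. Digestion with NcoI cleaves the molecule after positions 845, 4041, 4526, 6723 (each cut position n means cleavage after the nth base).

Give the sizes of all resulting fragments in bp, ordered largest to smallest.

3196, 2197, 845, 695, 485 bp

Linear molecule, 4 cuts → 5 fragments:
  845 − 0 = 845 bp
  4041 − 845 = 3196 bp
  4526 − 4041 = 485 bp
  6723 − 4526 = 2197 bp
  7418 − 6723 = 695 bp
Sorted largest to smallest: 3196, 2197, 845, 695, 485 bp.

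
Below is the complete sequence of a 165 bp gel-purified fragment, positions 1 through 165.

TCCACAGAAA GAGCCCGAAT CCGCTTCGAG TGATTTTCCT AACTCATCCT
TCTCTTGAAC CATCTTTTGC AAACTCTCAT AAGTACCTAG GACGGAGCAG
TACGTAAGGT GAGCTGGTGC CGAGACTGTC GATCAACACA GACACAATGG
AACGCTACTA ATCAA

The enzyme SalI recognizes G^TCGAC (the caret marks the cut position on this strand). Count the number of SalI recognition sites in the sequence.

0

No occurrence of GTCGAC is present in the sequence.
SalI does not cut: 0 sites.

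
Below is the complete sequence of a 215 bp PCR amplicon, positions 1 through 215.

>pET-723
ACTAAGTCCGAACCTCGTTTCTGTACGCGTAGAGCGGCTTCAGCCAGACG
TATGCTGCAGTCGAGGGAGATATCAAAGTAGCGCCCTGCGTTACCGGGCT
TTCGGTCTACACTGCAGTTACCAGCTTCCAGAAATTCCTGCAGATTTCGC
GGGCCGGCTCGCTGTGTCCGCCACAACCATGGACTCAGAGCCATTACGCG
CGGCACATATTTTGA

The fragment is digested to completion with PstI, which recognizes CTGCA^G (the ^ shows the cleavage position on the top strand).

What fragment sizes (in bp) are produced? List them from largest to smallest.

PstI sites (CTGCAG) start at positions 55, 112, 138.
PstI cuts after base 5 of each site (before the last base), so after positions 59, 116, 142.
Linear molecule, 3 cuts → 4 fragments:
  1–59 → 59 bp
  60–116 → 57 bp
  117–142 → 26 bp
  143–215 → 73 bp
Sorted largest to smallest: 73, 59, 57, 26 bp.

73, 59, 57, 26 bp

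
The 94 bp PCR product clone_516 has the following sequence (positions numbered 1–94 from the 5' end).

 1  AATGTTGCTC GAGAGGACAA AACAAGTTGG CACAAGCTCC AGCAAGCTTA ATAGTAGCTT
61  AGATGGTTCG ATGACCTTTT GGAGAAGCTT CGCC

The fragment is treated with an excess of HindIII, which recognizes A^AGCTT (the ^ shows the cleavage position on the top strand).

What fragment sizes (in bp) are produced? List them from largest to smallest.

HindIII sites (AAGCTT) start at positions 44, 85.
HindIII cuts after the first base of each site, so after positions 44, 85.
Linear molecule, 2 cuts → 3 fragments:
  1–44 → 44 bp
  45–85 → 41 bp
  86–94 → 9 bp
Sorted largest to smallest: 44, 41, 9 bp.

44, 41, 9 bp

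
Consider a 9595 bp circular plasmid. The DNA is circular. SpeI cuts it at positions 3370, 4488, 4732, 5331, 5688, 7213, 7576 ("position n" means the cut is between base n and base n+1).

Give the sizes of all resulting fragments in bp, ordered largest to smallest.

5389, 1525, 1118, 599, 363, 357, 244 bp

Circular molecule, 7 cuts → 7 fragments:
  4488 − 3370 = 1118 bp
  4732 − 4488 = 244 bp
  5331 − 4732 = 599 bp
  5688 − 5331 = 357 bp
  7213 − 5688 = 1525 bp
  7576 − 7213 = 363 bp
  wrap: 9595 − 7576 + 3370 = 5389 bp
Sorted largest to smallest: 5389, 1525, 1118, 599, 363, 357, 244 bp.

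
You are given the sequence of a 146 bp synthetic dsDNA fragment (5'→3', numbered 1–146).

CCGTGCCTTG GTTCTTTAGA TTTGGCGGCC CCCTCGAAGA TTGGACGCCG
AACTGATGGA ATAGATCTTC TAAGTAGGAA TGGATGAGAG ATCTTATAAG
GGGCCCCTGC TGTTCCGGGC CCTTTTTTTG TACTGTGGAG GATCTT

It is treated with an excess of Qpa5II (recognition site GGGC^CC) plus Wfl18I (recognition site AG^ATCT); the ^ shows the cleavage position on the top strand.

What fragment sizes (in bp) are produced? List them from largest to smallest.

Qpa5II sites (GGGCCC) start at positions 101, 117.
Qpa5II cuts after base 4 of each site, so after positions 104, 120.
Wfl18I sites (AGATCT) start at positions 63, 89.
Wfl18I cuts after base 2 of each site, so after positions 64, 90.
Combined cut positions: 64, 90, 104, 120.
Linear molecule, 4 cuts → 5 fragments:
  1–64 → 64 bp
  65–90 → 26 bp
  91–104 → 14 bp
  105–120 → 16 bp
  121–146 → 26 bp
Sorted largest to smallest: 64, 26, 26, 16, 14 bp.

64, 26, 26, 16, 14 bp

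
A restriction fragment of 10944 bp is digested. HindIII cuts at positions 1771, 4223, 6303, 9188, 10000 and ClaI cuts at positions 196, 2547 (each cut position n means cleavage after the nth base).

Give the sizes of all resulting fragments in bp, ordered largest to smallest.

2885, 2080, 1676, 1575, 944, 812, 776, 196 bp

Combined cut positions (sorted): 196, 1771, 2547, 4223, 6303, 9188, 10000.
Linear molecule, 7 cuts → 8 fragments:
  196 − 0 = 196 bp
  1771 − 196 = 1575 bp
  2547 − 1771 = 776 bp
  4223 − 2547 = 1676 bp
  6303 − 4223 = 2080 bp
  9188 − 6303 = 2885 bp
  10000 − 9188 = 812 bp
  10944 − 10000 = 944 bp
Sorted largest to smallest: 2885, 2080, 1676, 1575, 944, 812, 776, 196 bp.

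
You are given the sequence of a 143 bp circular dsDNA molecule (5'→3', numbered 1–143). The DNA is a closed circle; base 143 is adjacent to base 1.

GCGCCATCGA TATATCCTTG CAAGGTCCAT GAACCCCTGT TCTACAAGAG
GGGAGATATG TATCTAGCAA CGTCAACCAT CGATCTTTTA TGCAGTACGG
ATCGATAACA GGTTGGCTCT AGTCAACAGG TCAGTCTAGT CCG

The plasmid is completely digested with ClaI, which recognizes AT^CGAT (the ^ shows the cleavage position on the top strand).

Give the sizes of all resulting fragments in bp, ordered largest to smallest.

ClaI sites (ATCGAT) start at positions 6, 79, 101.
ClaI cuts after base 2 of each site, so after positions 7, 80, 102.
Circular molecule, 3 cuts → 3 fragments:
  8–80 → 73 bp
  81–102 → 22 bp
  103–143 then 1–7 → 41 + 7 = 48 bp
Sorted largest to smallest: 73, 48, 22 bp.

73, 48, 22 bp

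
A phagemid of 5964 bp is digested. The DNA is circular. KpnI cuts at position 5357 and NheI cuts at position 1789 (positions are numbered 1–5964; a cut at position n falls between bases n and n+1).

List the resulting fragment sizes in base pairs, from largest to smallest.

Combined cut positions (sorted): 1789, 5357.
Circular molecule, 2 cuts → 2 fragments:
  5357 − 1789 = 3568 bp
  wrap: 5964 − 5357 + 1789 = 2396 bp
Sorted largest to smallest: 3568, 2396 bp.

3568, 2396 bp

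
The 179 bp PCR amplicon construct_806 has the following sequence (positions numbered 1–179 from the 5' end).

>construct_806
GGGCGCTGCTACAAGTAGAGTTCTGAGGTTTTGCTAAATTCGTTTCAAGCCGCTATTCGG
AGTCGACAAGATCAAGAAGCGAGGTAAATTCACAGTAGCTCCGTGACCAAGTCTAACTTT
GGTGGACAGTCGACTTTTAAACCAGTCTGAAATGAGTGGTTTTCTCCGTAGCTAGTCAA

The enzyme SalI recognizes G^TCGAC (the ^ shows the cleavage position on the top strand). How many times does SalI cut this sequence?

GTCGAC occurs starting at positions 62, 129.
SalI cuts at 2 sites.

2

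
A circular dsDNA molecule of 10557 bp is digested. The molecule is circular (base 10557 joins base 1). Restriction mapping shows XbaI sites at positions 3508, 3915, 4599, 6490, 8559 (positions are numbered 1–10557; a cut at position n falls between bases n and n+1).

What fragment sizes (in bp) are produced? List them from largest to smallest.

5506, 2069, 1891, 684, 407 bp

Circular molecule, 5 cuts → 5 fragments:
  3915 − 3508 = 407 bp
  4599 − 3915 = 684 bp
  6490 − 4599 = 1891 bp
  8559 − 6490 = 2069 bp
  wrap: 10557 − 8559 + 3508 = 5506 bp
Sorted largest to smallest: 5506, 2069, 1891, 684, 407 bp.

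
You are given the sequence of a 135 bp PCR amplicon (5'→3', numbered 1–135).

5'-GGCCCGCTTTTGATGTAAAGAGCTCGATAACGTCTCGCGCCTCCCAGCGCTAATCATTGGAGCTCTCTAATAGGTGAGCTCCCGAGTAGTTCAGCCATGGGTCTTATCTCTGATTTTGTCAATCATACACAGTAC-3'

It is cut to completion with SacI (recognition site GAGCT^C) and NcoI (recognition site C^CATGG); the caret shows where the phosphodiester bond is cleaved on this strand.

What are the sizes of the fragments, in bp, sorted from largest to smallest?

40, 40, 24, 16, 15 bp

SacI sites (GAGCTC) start at positions 20, 60, 76.
SacI cuts after base 5 of each site (before the last base), so after positions 24, 64, 80.
The NcoI site (CCATGG) starts at position 95.
NcoI cuts after the first base of each site, so after position 95.
Combined cut positions: 24, 64, 80, 95.
Linear molecule, 4 cuts → 5 fragments:
  1–24 → 24 bp
  25–64 → 40 bp
  65–80 → 16 bp
  81–95 → 15 bp
  96–135 → 40 bp
Sorted largest to smallest: 40, 40, 24, 16, 15 bp.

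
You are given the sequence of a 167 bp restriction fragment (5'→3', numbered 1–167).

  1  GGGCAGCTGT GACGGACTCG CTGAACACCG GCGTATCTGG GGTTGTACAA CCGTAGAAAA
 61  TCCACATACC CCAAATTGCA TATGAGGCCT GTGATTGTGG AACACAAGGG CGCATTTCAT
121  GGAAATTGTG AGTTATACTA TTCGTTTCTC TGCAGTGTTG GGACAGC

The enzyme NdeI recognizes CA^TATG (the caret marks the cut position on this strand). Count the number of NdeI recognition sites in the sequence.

1

CATATG occurs starting at position 79.
NdeI cuts at 1 site.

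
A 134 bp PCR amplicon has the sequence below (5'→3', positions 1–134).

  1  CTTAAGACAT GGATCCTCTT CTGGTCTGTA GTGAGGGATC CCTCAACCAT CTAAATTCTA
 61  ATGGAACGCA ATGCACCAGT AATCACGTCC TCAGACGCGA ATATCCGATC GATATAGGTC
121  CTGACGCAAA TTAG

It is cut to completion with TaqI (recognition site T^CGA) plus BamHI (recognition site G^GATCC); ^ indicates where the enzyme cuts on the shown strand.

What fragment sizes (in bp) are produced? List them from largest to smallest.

73, 25, 25, 11 bp

The TaqI site (TCGA) starts at position 109.
TaqI cuts after the first base of each site, so after position 109.
BamHI sites (GGATCC) start at positions 11, 36.
BamHI cuts after the first base of each site, so after positions 11, 36.
Combined cut positions: 11, 36, 109.
Linear molecule, 3 cuts → 4 fragments:
  1–11 → 11 bp
  12–36 → 25 bp
  37–109 → 73 bp
  110–134 → 25 bp
Sorted largest to smallest: 73, 25, 25, 11 bp.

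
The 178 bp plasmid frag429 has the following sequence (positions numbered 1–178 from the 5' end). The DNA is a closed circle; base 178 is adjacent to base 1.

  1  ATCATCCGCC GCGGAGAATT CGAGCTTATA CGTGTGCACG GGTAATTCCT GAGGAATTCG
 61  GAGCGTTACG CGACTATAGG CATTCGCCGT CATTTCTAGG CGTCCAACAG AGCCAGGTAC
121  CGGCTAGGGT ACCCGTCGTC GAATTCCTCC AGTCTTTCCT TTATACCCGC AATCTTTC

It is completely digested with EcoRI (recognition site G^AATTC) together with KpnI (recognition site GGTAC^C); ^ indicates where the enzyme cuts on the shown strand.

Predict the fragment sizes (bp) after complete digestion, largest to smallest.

EcoRI sites (GAATTC) start at positions 16, 54, 141.
EcoRI cuts after the first base of each site, so after positions 16, 54, 141.
KpnI sites (GGTACC) start at positions 116, 128.
KpnI cuts after base 5 of each site (before the last base), so after positions 120, 132.
Combined cut positions: 16, 54, 120, 132, 141.
Circular molecule, 5 cuts → 5 fragments:
  17–54 → 38 bp
  55–120 → 66 bp
  121–132 → 12 bp
  133–141 → 9 bp
  142–178 then 1–16 → 37 + 16 = 53 bp
Sorted largest to smallest: 66, 53, 38, 12, 9 bp.

66, 53, 38, 12, 9 bp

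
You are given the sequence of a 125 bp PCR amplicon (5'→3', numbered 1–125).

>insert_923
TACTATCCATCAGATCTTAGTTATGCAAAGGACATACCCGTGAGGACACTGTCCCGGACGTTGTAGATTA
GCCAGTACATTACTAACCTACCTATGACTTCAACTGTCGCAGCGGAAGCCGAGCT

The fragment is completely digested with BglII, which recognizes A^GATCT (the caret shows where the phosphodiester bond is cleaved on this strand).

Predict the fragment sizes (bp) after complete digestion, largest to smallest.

113, 12 bp

The BglII site (AGATCT) starts at position 12.
BglII cuts after the first base of each site, so after position 12.
Linear molecule, 1 cut → 2 fragments:
  1–12 → 12 bp
  13–125 → 113 bp
Sorted largest to smallest: 113, 12 bp.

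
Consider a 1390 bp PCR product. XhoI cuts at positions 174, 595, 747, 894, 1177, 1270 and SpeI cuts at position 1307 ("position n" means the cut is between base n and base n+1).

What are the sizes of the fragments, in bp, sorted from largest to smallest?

421, 283, 174, 152, 147, 93, 83, 37 bp

Combined cut positions (sorted): 174, 595, 747, 894, 1177, 1270, 1307.
Linear molecule, 7 cuts → 8 fragments:
  174 − 0 = 174 bp
  595 − 174 = 421 bp
  747 − 595 = 152 bp
  894 − 747 = 147 bp
  1177 − 894 = 283 bp
  1270 − 1177 = 93 bp
  1307 − 1270 = 37 bp
  1390 − 1307 = 83 bp
Sorted largest to smallest: 421, 283, 174, 152, 147, 93, 83, 37 bp.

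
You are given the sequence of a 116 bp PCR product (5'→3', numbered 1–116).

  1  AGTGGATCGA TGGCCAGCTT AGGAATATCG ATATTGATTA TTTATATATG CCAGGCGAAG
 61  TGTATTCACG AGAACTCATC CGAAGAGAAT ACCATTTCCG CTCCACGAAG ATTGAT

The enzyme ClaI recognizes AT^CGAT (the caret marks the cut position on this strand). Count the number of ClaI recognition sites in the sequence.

2

ATCGAT occurs starting at positions 6, 27.
ClaI cuts at 2 sites.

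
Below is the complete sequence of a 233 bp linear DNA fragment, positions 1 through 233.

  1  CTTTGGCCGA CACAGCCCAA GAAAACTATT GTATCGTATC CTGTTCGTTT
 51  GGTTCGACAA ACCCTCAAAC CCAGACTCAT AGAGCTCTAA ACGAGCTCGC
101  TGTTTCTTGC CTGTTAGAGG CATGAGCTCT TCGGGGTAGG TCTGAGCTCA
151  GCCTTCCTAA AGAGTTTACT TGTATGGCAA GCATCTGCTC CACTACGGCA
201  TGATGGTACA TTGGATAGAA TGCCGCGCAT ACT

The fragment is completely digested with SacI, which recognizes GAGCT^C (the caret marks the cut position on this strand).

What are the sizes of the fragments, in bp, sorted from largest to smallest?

86, 85, 31, 20, 11 bp

SacI sites (GAGCTC) start at positions 82, 93, 124, 144.
SacI cuts after base 5 of each site (before the last base), so after positions 86, 97, 128, 148.
Linear molecule, 4 cuts → 5 fragments:
  1–86 → 86 bp
  87–97 → 11 bp
  98–128 → 31 bp
  129–148 → 20 bp
  149–233 → 85 bp
Sorted largest to smallest: 86, 85, 31, 20, 11 bp.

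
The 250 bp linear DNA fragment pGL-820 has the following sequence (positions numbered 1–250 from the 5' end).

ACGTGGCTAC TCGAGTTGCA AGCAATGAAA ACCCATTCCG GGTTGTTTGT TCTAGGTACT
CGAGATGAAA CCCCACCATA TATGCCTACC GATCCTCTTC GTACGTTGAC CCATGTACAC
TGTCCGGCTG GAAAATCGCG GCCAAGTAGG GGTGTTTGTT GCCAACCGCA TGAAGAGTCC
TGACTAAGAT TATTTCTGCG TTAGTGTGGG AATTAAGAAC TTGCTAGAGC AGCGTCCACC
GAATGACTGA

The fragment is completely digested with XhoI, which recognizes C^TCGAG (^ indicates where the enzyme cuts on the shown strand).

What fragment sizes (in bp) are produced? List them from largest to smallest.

XhoI sites (CTCGAG) start at positions 10, 59.
XhoI cuts after the first base of each site, so after positions 10, 59.
Linear molecule, 2 cuts → 3 fragments:
  1–10 → 10 bp
  11–59 → 49 bp
  60–250 → 191 bp
Sorted largest to smallest: 191, 49, 10 bp.

191, 49, 10 bp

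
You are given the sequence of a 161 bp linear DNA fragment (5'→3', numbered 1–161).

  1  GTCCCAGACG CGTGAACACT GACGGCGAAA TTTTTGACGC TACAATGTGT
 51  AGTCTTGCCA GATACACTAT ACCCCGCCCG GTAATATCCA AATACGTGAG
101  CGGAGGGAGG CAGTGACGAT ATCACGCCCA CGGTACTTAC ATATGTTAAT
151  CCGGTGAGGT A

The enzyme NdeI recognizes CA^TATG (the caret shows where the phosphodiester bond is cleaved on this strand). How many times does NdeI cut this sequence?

1

CATATG occurs starting at position 140.
NdeI cuts at 1 site.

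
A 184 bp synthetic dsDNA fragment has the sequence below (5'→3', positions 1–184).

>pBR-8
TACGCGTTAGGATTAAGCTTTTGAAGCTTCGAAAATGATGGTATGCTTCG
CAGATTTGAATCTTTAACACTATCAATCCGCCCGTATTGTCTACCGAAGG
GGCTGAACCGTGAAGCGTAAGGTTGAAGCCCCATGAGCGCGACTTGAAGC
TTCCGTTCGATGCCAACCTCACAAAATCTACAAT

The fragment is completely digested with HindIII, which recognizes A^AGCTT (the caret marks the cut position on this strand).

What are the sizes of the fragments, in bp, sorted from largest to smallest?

123, 37, 15, 9 bp

HindIII sites (AAGCTT) start at positions 15, 24, 147.
HindIII cuts after the first base of each site, so after positions 15, 24, 147.
Linear molecule, 3 cuts → 4 fragments:
  1–15 → 15 bp
  16–24 → 9 bp
  25–147 → 123 bp
  148–184 → 37 bp
Sorted largest to smallest: 123, 37, 15, 9 bp.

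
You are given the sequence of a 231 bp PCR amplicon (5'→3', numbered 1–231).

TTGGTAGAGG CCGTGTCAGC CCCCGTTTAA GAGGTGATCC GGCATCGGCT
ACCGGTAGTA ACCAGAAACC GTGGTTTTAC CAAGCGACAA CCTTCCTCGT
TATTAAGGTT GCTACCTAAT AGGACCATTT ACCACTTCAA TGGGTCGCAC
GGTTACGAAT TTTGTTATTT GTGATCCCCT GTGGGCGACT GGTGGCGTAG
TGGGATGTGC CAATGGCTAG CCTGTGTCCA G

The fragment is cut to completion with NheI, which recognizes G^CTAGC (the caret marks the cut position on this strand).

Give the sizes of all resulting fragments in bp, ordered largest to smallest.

The NheI site (GCTAGC) starts at position 216.
NheI cuts after the first base of each site, so after position 216.
Linear molecule, 1 cut → 2 fragments:
  1–216 → 216 bp
  217–231 → 15 bp
Sorted largest to smallest: 216, 15 bp.

216, 15 bp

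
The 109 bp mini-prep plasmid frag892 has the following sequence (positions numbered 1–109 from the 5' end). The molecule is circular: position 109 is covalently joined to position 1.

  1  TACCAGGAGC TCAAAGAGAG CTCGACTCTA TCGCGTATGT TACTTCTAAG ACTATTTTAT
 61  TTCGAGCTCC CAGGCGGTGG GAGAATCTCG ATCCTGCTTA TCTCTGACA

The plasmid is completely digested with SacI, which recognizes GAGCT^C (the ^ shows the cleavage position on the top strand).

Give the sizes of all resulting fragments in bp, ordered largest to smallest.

52, 46, 11 bp

SacI sites (GAGCTC) start at positions 7, 18, 64.
SacI cuts after base 5 of each site (before the last base), so after positions 11, 22, 68.
Circular molecule, 3 cuts → 3 fragments:
  12–22 → 11 bp
  23–68 → 46 bp
  69–109 then 1–11 → 41 + 11 = 52 bp
Sorted largest to smallest: 52, 46, 11 bp.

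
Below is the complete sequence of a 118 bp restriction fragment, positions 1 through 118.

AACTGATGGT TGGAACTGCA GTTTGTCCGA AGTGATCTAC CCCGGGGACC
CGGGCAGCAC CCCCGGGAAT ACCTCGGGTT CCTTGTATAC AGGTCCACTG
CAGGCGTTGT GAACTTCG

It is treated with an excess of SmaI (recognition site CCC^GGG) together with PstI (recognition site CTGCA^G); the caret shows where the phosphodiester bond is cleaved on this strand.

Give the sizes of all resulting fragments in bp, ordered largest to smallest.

38, 23, 20, 16, 13, 8 bp

SmaI sites (CCCGGG) start at positions 41, 49, 62.
SmaI cuts after base 3 of each site, so after positions 43, 51, 64.
PstI sites (CTGCAG) start at positions 16, 98.
PstI cuts after base 5 of each site (before the last base), so after positions 20, 102.
Combined cut positions: 20, 43, 51, 64, 102.
Linear molecule, 5 cuts → 6 fragments:
  1–20 → 20 bp
  21–43 → 23 bp
  44–51 → 8 bp
  52–64 → 13 bp
  65–102 → 38 bp
  103–118 → 16 bp
Sorted largest to smallest: 38, 23, 20, 16, 13, 8 bp.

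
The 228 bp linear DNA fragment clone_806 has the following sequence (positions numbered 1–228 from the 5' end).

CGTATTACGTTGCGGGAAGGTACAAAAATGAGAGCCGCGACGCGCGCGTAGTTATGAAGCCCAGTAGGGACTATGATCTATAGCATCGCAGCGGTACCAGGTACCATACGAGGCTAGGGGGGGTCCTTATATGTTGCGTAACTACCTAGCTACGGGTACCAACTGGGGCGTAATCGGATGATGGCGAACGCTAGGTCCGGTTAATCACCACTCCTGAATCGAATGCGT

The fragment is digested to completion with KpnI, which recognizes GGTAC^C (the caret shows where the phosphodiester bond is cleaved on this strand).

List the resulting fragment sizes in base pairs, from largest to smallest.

KpnI sites (GGTACC) start at positions 93, 100, 155.
KpnI cuts after base 5 of each site (before the last base), so after positions 97, 104, 159.
Linear molecule, 3 cuts → 4 fragments:
  1–97 → 97 bp
  98–104 → 7 bp
  105–159 → 55 bp
  160–228 → 69 bp
Sorted largest to smallest: 97, 69, 55, 7 bp.

97, 69, 55, 7 bp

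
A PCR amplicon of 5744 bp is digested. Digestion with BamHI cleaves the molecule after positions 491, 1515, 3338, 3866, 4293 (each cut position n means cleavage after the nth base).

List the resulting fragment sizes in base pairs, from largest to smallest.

1823, 1451, 1024, 528, 491, 427 bp

Linear molecule, 5 cuts → 6 fragments:
  491 − 0 = 491 bp
  1515 − 491 = 1024 bp
  3338 − 1515 = 1823 bp
  3866 − 3338 = 528 bp
  4293 − 3866 = 427 bp
  5744 − 4293 = 1451 bp
Sorted largest to smallest: 1823, 1451, 1024, 528, 491, 427 bp.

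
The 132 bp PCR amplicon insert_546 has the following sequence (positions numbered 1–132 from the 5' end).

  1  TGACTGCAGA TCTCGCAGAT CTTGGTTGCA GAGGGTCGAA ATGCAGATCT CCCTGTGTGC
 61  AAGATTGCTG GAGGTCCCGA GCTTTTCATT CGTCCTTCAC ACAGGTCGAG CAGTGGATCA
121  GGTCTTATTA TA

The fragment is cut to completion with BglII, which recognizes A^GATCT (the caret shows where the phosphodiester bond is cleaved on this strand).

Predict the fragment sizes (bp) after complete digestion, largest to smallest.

BglII sites (AGATCT) start at positions 8, 17, 45.
BglII cuts after the first base of each site, so after positions 8, 17, 45.
Linear molecule, 3 cuts → 4 fragments:
  1–8 → 8 bp
  9–17 → 9 bp
  18–45 → 28 bp
  46–132 → 87 bp
Sorted largest to smallest: 87, 28, 9, 8 bp.

87, 28, 9, 8 bp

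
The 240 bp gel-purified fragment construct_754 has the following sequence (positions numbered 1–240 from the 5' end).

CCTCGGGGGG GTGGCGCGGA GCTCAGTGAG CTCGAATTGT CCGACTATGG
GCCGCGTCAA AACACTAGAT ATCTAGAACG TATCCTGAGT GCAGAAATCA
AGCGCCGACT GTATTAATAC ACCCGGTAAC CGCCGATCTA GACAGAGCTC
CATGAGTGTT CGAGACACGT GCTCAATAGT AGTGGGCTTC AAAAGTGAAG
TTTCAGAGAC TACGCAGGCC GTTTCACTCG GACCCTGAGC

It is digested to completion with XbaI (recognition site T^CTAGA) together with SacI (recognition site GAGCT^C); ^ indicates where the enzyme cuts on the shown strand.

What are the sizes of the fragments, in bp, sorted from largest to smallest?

XbaI sites (TCTAGA) start at positions 72, 137.
XbaI cuts after the first base of each site, so after positions 72, 137.
SacI sites (GAGCTC) start at positions 19, 28, 145.
SacI cuts after base 5 of each site (before the last base), so after positions 23, 32, 149.
Combined cut positions: 23, 32, 72, 137, 149.
Linear molecule, 5 cuts → 6 fragments:
  1–23 → 23 bp
  24–32 → 9 bp
  33–72 → 40 bp
  73–137 → 65 bp
  138–149 → 12 bp
  150–240 → 91 bp
Sorted largest to smallest: 91, 65, 40, 23, 12, 9 bp.

91, 65, 40, 23, 12, 9 bp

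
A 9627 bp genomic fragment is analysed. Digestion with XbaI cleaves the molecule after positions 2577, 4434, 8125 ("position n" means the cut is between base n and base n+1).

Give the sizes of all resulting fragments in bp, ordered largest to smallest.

3691, 2577, 1857, 1502 bp

Linear molecule, 3 cuts → 4 fragments:
  2577 − 0 = 2577 bp
  4434 − 2577 = 1857 bp
  8125 − 4434 = 3691 bp
  9627 − 8125 = 1502 bp
Sorted largest to smallest: 3691, 2577, 1857, 1502 bp.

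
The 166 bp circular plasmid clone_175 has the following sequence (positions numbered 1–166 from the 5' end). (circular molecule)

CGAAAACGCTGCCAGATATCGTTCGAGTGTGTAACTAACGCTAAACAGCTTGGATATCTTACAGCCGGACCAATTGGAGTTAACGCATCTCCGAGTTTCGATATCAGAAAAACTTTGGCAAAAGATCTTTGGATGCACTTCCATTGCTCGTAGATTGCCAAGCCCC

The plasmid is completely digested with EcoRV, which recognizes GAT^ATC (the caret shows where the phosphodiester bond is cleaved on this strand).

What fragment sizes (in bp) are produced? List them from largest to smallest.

EcoRV sites (GATATC) start at positions 15, 53, 100.
EcoRV cuts after base 3 of each site, so after positions 17, 55, 102.
Circular molecule, 3 cuts → 3 fragments:
  18–55 → 38 bp
  56–102 → 47 bp
  103–166 then 1–17 → 64 + 17 = 81 bp
Sorted largest to smallest: 81, 47, 38 bp.

81, 47, 38 bp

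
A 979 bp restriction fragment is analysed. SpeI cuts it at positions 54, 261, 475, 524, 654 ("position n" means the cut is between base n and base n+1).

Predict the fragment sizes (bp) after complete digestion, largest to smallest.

325, 214, 207, 130, 54, 49 bp

Linear molecule, 5 cuts → 6 fragments:
  54 − 0 = 54 bp
  261 − 54 = 207 bp
  475 − 261 = 214 bp
  524 − 475 = 49 bp
  654 − 524 = 130 bp
  979 − 654 = 325 bp
Sorted largest to smallest: 325, 214, 207, 130, 54, 49 bp.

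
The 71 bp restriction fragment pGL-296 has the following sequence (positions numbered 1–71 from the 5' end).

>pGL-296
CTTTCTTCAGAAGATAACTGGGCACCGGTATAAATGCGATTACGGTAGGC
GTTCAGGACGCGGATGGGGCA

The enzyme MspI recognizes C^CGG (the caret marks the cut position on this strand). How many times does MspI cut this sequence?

1

CCGG occurs starting at position 25.
MspI cuts at 1 site.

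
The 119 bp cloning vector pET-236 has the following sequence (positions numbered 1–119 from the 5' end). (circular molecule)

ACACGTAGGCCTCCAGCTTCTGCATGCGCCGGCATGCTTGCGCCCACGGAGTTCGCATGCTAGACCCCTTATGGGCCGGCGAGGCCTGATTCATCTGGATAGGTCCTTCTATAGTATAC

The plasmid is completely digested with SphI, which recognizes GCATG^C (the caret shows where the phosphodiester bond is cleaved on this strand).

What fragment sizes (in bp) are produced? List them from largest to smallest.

86, 23, 10 bp

SphI sites (GCATGC) start at positions 22, 32, 55.
SphI cuts after base 5 of each site (before the last base), so after positions 26, 36, 59.
Circular molecule, 3 cuts → 3 fragments:
  27–36 → 10 bp
  37–59 → 23 bp
  60–119 then 1–26 → 60 + 26 = 86 bp
Sorted largest to smallest: 86, 23, 10 bp.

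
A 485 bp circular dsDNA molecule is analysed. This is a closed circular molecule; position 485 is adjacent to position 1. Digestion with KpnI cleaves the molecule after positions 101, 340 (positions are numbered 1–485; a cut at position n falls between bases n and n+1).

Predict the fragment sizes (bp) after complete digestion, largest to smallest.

Circular molecule, 2 cuts → 2 fragments:
  340 − 101 = 239 bp
  wrap: 485 − 340 + 101 = 246 bp
Sorted largest to smallest: 246, 239 bp.

246, 239 bp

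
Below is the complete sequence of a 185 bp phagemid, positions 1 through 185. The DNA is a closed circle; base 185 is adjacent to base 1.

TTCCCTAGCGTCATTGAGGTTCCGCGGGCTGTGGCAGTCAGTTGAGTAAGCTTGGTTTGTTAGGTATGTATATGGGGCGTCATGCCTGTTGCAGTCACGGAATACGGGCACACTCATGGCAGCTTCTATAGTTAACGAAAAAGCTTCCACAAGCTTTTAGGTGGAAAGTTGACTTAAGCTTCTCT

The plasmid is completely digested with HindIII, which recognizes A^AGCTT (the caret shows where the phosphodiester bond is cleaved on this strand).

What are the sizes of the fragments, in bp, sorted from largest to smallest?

93, 57, 25, 10 bp

HindIII sites (AAGCTT) start at positions 48, 141, 151, 176.
HindIII cuts after the first base of each site, so after positions 48, 141, 151, 176.
Circular molecule, 4 cuts → 4 fragments:
  49–141 → 93 bp
  142–151 → 10 bp
  152–176 → 25 bp
  177–185 then 1–48 → 9 + 48 = 57 bp
Sorted largest to smallest: 93, 57, 25, 10 bp.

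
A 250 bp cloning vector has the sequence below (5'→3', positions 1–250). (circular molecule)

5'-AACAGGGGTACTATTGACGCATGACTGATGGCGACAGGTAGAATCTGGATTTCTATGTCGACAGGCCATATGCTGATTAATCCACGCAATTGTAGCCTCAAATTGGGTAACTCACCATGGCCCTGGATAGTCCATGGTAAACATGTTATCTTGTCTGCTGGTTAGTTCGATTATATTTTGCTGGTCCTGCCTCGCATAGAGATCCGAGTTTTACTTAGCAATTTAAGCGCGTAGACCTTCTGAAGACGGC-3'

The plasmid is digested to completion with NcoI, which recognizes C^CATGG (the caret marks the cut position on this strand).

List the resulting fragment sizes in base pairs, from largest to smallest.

233, 17 bp

NcoI sites (CCATGG) start at positions 115, 132.
NcoI cuts after the first base of each site, so after positions 115, 132.
Circular molecule, 2 cuts → 2 fragments:
  116–132 → 17 bp
  133–250 then 1–115 → 118 + 115 = 233 bp
Sorted largest to smallest: 233, 17 bp.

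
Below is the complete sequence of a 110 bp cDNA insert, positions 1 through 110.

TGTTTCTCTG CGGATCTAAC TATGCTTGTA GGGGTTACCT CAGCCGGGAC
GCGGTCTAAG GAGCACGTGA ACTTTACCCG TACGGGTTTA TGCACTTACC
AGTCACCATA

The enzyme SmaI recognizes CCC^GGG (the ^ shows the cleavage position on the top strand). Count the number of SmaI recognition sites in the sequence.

No occurrence of CCCGGG is present in the sequence.
SmaI does not cut: 0 sites.

0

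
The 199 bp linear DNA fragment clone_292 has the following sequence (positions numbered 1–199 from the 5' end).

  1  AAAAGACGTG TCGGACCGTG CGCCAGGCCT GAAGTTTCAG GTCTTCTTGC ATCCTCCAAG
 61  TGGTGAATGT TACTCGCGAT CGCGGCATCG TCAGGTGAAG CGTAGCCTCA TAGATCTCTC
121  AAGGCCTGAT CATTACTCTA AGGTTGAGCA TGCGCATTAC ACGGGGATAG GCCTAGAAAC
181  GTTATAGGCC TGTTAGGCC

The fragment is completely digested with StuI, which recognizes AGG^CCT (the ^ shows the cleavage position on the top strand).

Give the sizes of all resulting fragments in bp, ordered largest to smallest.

97, 47, 27, 17, 11 bp

StuI sites (AGGCCT) start at positions 25, 122, 169, 186.
StuI cuts after base 3 of each site, so after positions 27, 124, 171, 188.
Linear molecule, 4 cuts → 5 fragments:
  1–27 → 27 bp
  28–124 → 97 bp
  125–171 → 47 bp
  172–188 → 17 bp
  189–199 → 11 bp
Sorted largest to smallest: 97, 47, 27, 17, 11 bp.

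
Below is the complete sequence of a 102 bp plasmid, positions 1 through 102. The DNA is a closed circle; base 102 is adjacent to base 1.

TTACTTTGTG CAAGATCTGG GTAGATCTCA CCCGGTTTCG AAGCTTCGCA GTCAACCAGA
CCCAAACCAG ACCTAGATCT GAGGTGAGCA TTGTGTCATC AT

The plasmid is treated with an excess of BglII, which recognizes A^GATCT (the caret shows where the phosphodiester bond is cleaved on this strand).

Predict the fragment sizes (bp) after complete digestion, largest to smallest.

BglII sites (AGATCT) start at positions 13, 23, 75.
BglII cuts after the first base of each site, so after positions 13, 23, 75.
Circular molecule, 3 cuts → 3 fragments:
  14–23 → 10 bp
  24–75 → 52 bp
  76–102 then 1–13 → 27 + 13 = 40 bp
Sorted largest to smallest: 52, 40, 10 bp.

52, 40, 10 bp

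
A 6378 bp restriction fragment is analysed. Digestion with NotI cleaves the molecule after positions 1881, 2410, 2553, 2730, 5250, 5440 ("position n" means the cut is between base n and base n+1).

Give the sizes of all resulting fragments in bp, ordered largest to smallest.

Linear molecule, 6 cuts → 7 fragments:
  1881 − 0 = 1881 bp
  2410 − 1881 = 529 bp
  2553 − 2410 = 143 bp
  2730 − 2553 = 177 bp
  5250 − 2730 = 2520 bp
  5440 − 5250 = 190 bp
  6378 − 5440 = 938 bp
Sorted largest to smallest: 2520, 1881, 938, 529, 190, 177, 143 bp.

2520, 1881, 938, 529, 190, 177, 143 bp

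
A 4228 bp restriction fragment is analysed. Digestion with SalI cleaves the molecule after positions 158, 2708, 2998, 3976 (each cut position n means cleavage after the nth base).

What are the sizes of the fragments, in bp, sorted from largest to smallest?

Linear molecule, 4 cuts → 5 fragments:
  158 − 0 = 158 bp
  2708 − 158 = 2550 bp
  2998 − 2708 = 290 bp
  3976 − 2998 = 978 bp
  4228 − 3976 = 252 bp
Sorted largest to smallest: 2550, 978, 290, 252, 158 bp.

2550, 978, 290, 252, 158 bp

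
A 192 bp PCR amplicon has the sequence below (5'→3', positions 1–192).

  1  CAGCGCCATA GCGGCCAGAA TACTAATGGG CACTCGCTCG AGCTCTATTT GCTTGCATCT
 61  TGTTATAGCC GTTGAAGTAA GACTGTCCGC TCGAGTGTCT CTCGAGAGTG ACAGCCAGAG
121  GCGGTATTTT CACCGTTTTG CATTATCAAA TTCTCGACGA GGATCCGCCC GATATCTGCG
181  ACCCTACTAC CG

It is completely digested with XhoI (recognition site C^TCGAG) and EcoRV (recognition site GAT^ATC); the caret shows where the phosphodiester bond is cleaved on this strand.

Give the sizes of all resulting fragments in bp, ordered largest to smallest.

XhoI sites (CTCGAG) start at positions 37, 90, 101.
XhoI cuts after the first base of each site, so after positions 37, 90, 101.
The EcoRV site (GATATC) starts at position 171.
EcoRV cuts after base 3 of each site, so after position 173.
Combined cut positions: 37, 90, 101, 173.
Linear molecule, 4 cuts → 5 fragments:
  1–37 → 37 bp
  38–90 → 53 bp
  91–101 → 11 bp
  102–173 → 72 bp
  174–192 → 19 bp
Sorted largest to smallest: 72, 53, 37, 19, 11 bp.

72, 53, 37, 19, 11 bp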